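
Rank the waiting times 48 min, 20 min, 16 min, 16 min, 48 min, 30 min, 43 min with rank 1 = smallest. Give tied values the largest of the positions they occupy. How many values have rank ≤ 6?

Sorted (ascending): 16, 16, 20, 30, 43, 48, 48
The 2 values of 16 occupy positions 1–2 → each gets rank 2.
The 2 values of 48 occupy positions 6–7 → each gets rank 7.
Ranks ≤ 6: {2, 2, 3, 4, 5} → 5 values.

5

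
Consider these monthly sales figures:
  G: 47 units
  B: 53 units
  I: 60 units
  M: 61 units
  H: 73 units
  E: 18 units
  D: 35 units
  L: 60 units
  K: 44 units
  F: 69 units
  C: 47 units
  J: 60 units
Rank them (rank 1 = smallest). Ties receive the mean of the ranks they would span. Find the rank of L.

Sorted (ascending): 18, 35, 44, 47, 47, 53, 60, 60, 60, 61, 69, 73
The 2 values of 47 occupy positions 4–5 → average rank (4+5)/2 = 4.5.
The 3 values of 60 occupy positions 7–9 → average rank 8.
L has value 60 units → rank 8.

8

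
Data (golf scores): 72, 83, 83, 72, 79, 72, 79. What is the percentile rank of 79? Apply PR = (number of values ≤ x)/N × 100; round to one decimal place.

71.4

N = 7.
Strictly below 79: 3. Equal to 79: 2.
PR = 5/7 × 100 = 71.4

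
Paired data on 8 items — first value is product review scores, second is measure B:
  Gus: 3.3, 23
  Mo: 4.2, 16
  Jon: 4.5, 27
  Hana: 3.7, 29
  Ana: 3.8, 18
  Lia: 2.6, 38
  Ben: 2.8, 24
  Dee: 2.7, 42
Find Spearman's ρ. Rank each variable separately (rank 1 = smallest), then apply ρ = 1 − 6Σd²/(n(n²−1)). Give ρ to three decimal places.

-0.619

Ranks of variable 1: 4, 7, 8, 5, 6, 1, 3, 2
Ranks of variable 2: 3, 1, 5, 6, 2, 7, 4, 8
d = r₁ − r₂: 1, 6, 3, -1, 4, -6, -1, -6
d²: 1, 36, 9, 1, 16, 36, 1, 36; Σd² = 136
ρ = 1 − 6·136/(8·63) = 1 − 816/504 = -0.619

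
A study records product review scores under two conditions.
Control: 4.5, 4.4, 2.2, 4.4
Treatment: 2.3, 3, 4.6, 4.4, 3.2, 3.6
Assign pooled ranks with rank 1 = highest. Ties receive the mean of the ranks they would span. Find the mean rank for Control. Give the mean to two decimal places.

5.00

Sorted (descending): 4.6, 4.5, 4.4, 4.4, 4.4, 3.6, 3.2, 3, 2.3, 2.2
The 3 values of 4.4 occupy positions 3–5 → average rank 4.
Control values → pooled ranks: 4.5→2, 4.4→4, 2.2→10, 4.4→4
Mean rank = (2 + 4 + 10 + 4) / 4 = 5.00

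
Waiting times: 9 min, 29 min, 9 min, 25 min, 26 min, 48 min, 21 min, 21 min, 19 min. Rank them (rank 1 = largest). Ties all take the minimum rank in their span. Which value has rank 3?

Sorted (descending): 48, 29, 26, 25, 21, 21, 19, 9, 9
The 2 values of 21 occupy positions 5–6 → each gets rank 5.
The 2 values of 9 occupy positions 8–9 → each gets rank 8.
Rank 3 → value 26.

26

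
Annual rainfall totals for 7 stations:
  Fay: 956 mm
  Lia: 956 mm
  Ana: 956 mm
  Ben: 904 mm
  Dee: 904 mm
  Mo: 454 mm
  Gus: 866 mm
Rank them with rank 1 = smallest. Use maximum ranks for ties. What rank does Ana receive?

Sorted (ascending): 454, 866, 904, 904, 956, 956, 956
The 2 values of 904 occupy positions 3–4 → each gets rank 4.
The 3 values of 956 occupy positions 5–7 → each gets rank 7.
Ana has value 956 mm → rank 7.

7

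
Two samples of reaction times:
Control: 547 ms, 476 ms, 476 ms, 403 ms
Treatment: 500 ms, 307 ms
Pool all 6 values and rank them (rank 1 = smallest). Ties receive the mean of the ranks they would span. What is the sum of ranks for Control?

15

Sorted (ascending): 307, 403, 476, 476, 500, 547
The 2 values of 476 occupy positions 3–4 → average rank (3+4)/2 = 3.5.
Control values → pooled ranks: 547→6, 476→3.5, 476→3.5, 403→2
Rank sum = 6 + 3.5 + 3.5 + 2 = 15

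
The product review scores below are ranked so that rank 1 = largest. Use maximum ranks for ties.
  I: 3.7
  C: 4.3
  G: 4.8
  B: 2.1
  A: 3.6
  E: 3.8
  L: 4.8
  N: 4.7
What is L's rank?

2

Sorted (descending): 4.8, 4.8, 4.7, 4.3, 3.8, 3.7, 3.6, 2.1
The 2 values of 4.8 occupy positions 1–2 → each gets rank 2.
L has value 4.8 → rank 2.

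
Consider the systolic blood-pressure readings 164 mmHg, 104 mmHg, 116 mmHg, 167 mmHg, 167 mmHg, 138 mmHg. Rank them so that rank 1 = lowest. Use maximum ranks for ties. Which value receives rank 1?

Sorted (ascending): 104, 116, 138, 164, 167, 167
The 2 values of 167 occupy positions 5–6 → each gets rank 6.
Rank 1 → value 104.

104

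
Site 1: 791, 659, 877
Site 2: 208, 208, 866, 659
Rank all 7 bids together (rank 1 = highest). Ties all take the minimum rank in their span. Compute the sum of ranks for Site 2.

Sorted (descending): 877, 866, 791, 659, 659, 208, 208
The 2 values of 659 occupy positions 4–5 → each gets rank 4.
The 2 values of 208 occupy positions 6–7 → each gets rank 6.
Site 2 values → pooled ranks: 208→6, 208→6, 866→2, 659→4
Rank sum = 6 + 6 + 2 + 4 = 18

18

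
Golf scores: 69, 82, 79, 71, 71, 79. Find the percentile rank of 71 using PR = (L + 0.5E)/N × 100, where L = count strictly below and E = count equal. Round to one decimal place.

N = 6.
Strictly below 71: 1. Equal to 71: 2.
PR = (1 + 0.5·2)/6 × 100 = 33.3

33.3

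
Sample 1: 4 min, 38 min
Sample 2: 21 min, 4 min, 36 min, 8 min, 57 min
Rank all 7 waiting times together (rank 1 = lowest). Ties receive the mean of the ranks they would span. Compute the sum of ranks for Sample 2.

Sorted (ascending): 4, 4, 8, 21, 36, 38, 57
The 2 values of 4 occupy positions 1–2 → average rank (1+2)/2 = 1.5.
Sample 2 values → pooled ranks: 21→4, 4→1.5, 36→5, 8→3, 57→7
Rank sum = 4 + 1.5 + 5 + 3 + 7 = 20.5

20.5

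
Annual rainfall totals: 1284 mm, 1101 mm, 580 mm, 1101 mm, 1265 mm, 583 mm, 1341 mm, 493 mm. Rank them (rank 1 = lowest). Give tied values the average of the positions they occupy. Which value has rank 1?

493

Sorted (ascending): 493, 580, 583, 1101, 1101, 1265, 1284, 1341
The 2 values of 1101 occupy positions 4–5 → average rank (4+5)/2 = 4.5.
Rank 1 → value 493.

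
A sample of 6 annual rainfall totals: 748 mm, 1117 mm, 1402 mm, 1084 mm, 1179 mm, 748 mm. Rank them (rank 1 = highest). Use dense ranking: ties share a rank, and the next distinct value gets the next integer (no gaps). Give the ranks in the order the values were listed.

5, 3, 1, 4, 2, 5

Sorted (descending): 1402, 1179, 1117, 1084, 748, 748
The 2 values of 748 share dense rank 5.
Remaining distinct values take the next consecutive integers.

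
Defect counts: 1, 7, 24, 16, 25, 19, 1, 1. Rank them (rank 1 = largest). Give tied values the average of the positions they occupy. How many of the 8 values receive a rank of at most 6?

5

Sorted (descending): 25, 24, 19, 16, 7, 1, 1, 1
The 3 values of 1 occupy positions 6–8 → average rank 7.
Ranks ≤ 6: {1, 2, 3, 4, 5} → 5 values.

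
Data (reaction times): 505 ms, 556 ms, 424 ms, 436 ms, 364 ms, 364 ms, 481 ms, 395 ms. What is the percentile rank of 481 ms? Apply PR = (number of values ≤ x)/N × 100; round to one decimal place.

N = 8.
Strictly below 481: 5. Equal to 481: 1.
PR = 6/8 × 100 = 75.0

75.0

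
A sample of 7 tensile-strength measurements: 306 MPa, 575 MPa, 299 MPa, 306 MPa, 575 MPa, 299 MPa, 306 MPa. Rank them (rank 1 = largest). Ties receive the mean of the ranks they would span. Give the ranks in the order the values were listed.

Sorted (descending): 575, 575, 306, 306, 306, 299, 299
The 2 values of 575 occupy positions 1–2 → average rank (1+2)/2 = 1.5.
The 3 values of 306 occupy positions 3–5 → average rank 4.
The 2 values of 299 occupy positions 6–7 → average rank (6+7)/2 = 6.5.

4, 1.5, 6.5, 4, 1.5, 6.5, 4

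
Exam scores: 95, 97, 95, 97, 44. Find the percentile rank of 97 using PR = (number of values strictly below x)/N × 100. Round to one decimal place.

N = 5.
Strictly below 97: 3. Equal to 97: 2.
PR = 3/5 × 100 = 60.0

60.0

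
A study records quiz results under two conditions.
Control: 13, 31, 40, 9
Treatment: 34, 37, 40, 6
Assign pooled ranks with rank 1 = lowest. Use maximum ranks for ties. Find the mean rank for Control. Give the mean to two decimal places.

Sorted (ascending): 6, 9, 13, 31, 34, 37, 40, 40
The 2 values of 40 occupy positions 7–8 → each gets rank 8.
Control values → pooled ranks: 13→3, 31→4, 40→8, 9→2
Mean rank = (3 + 4 + 8 + 2) / 4 = 4.25

4.25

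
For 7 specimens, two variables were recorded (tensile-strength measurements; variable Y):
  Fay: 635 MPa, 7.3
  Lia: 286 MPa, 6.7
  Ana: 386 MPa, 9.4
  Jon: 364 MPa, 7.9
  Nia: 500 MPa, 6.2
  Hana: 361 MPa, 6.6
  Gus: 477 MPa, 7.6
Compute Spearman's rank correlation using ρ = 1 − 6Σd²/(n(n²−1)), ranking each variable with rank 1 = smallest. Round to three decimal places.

Ranks of variable 1: 7, 1, 4, 3, 6, 2, 5
Ranks of variable 2: 4, 3, 7, 6, 1, 2, 5
d = r₁ − r₂: 3, -2, -3, -3, 5, 0, 0
d²: 9, 4, 9, 9, 25, 0, 0; Σd² = 56
ρ = 1 − 6·56/(7·48) = 1 − 336/336 = 0.000

0.000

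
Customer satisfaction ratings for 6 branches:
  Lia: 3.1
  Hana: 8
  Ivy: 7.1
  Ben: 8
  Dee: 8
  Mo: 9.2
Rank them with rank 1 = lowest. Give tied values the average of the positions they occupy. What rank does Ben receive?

4

Sorted (ascending): 3.1, 7.1, 8, 8, 8, 9.2
The 3 values of 8 occupy positions 3–5 → average rank 4.
Ben has value 8 → rank 4.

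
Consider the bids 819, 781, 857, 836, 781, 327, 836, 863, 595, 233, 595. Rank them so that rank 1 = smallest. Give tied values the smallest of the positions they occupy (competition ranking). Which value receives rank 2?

327

Sorted (ascending): 233, 327, 595, 595, 781, 781, 819, 836, 836, 857, 863
The 2 values of 595 occupy positions 3–4 → each gets rank 3.
The 2 values of 781 occupy positions 5–6 → each gets rank 5.
The 2 values of 836 occupy positions 8–9 → each gets rank 8.
Rank 2 → value 327.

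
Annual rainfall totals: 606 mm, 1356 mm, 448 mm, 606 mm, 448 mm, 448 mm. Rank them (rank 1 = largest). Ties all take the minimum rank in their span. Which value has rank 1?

1356

Sorted (descending): 1356, 606, 606, 448, 448, 448
The 2 values of 606 occupy positions 2–3 → each gets rank 2.
The 3 values of 448 occupy positions 4–6 → each gets rank 4.
Rank 1 → value 1356.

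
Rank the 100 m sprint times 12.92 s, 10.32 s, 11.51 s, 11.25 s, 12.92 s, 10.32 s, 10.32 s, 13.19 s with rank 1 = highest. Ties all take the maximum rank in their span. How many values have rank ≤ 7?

Sorted (descending): 13.19, 12.92, 12.92, 11.51, 11.25, 10.32, 10.32, 10.32
The 2 values of 12.92 occupy positions 2–3 → each gets rank 3.
The 3 values of 10.32 occupy positions 6–8 → each gets rank 8.
Ranks ≤ 7: {1, 3, 3, 4, 5} → 5 values.

5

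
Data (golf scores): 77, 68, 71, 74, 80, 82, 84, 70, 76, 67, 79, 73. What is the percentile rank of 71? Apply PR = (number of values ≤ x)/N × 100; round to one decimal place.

N = 12.
Strictly below 71: 3. Equal to 71: 1.
PR = 4/12 × 100 = 33.3

33.3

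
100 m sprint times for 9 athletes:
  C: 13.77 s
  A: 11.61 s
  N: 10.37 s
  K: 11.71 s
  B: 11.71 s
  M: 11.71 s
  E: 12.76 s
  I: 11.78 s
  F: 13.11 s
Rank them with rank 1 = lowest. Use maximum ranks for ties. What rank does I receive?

6

Sorted (ascending): 10.37, 11.61, 11.71, 11.71, 11.71, 11.78, 12.76, 13.11, 13.77
The 3 values of 11.71 occupy positions 3–5 → each gets rank 5.
I has value 11.78 s → rank 6.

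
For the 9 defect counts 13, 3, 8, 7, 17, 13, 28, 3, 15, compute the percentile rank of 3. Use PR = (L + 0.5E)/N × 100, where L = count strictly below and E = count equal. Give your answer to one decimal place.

N = 9.
Strictly below 3: 0. Equal to 3: 2.
PR = (0 + 0.5·2)/9 × 100 = 11.1

11.1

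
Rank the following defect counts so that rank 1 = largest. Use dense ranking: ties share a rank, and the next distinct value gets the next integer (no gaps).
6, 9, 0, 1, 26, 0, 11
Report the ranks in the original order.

Sorted (descending): 26, 11, 9, 6, 1, 0, 0
The 2 values of 0 share dense rank 6.
Remaining distinct values take the next consecutive integers.

4, 3, 6, 5, 1, 6, 2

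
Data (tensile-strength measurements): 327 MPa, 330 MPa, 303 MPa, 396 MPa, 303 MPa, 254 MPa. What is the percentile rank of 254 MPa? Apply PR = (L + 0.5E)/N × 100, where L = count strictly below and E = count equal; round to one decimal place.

8.3

N = 6.
Strictly below 254: 0. Equal to 254: 1.
PR = (0 + 0.5·1)/6 × 100 = 8.3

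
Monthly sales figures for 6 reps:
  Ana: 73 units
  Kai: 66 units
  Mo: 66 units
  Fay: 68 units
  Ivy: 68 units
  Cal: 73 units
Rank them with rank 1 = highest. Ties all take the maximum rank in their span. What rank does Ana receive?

Sorted (descending): 73, 73, 68, 68, 66, 66
The 2 values of 73 occupy positions 1–2 → each gets rank 2.
The 2 values of 68 occupy positions 3–4 → each gets rank 4.
The 2 values of 66 occupy positions 5–6 → each gets rank 6.
Ana has value 73 units → rank 2.

2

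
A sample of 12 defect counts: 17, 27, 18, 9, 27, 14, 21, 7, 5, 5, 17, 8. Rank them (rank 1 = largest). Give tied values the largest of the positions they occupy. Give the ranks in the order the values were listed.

Sorted (descending): 27, 27, 21, 18, 17, 17, 14, 9, 8, 7, 5, 5
The 2 values of 27 occupy positions 1–2 → each gets rank 2.
The 2 values of 17 occupy positions 5–6 → each gets rank 6.
The 2 values of 5 occupy positions 11–12 → each gets rank 12.

6, 2, 4, 8, 2, 7, 3, 10, 12, 12, 6, 9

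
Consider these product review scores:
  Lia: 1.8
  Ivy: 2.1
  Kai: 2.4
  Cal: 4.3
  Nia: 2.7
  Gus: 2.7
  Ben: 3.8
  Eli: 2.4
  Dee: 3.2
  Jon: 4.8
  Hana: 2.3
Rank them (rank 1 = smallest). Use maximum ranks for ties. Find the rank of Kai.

Sorted (ascending): 1.8, 2.1, 2.3, 2.4, 2.4, 2.7, 2.7, 3.2, 3.8, 4.3, 4.8
The 2 values of 2.4 occupy positions 4–5 → each gets rank 5.
The 2 values of 2.7 occupy positions 6–7 → each gets rank 7.
Kai has value 2.4 → rank 5.

5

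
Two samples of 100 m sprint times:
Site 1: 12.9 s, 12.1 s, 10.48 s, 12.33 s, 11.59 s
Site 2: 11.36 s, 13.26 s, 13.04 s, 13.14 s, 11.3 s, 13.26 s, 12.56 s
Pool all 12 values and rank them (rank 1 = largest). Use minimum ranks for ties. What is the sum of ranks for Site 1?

Sorted (descending): 13.26, 13.26, 13.14, 13.04, 12.9, 12.56, 12.33, 12.1, 11.59, 11.36, 11.3, 10.48
The 2 values of 13.26 occupy positions 1–2 → each gets rank 1.
Site 1 values → pooled ranks: 12.9→5, 12.1→8, 10.48→12, 12.33→7, 11.59→9
Rank sum = 5 + 8 + 12 + 7 + 9 = 41

41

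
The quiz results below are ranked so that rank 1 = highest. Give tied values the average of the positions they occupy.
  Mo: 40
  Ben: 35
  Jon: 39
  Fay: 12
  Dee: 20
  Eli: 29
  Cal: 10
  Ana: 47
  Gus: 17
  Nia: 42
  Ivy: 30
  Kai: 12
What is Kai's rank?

10.5

Sorted (descending): 47, 42, 40, 39, 35, 30, 29, 20, 17, 12, 12, 10
The 2 values of 12 occupy positions 10–11 → average rank (10+11)/2 = 10.5.
Kai has value 12 → rank 10.5.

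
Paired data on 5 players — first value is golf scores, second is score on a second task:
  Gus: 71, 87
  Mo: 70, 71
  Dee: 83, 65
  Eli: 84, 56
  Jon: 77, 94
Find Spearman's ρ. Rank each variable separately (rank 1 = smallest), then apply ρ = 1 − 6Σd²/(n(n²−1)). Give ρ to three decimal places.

Ranks of variable 1: 2, 1, 4, 5, 3
Ranks of variable 2: 4, 3, 2, 1, 5
d = r₁ − r₂: -2, -2, 2, 4, -2
d²: 4, 4, 4, 16, 4; Σd² = 32
ρ = 1 − 6·32/(5·24) = 1 − 192/120 = -0.600

-0.600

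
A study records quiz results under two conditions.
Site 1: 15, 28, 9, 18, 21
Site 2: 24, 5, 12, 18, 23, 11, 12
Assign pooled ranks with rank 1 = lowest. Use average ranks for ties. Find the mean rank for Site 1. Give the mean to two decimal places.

Sorted (ascending): 5, 9, 11, 12, 12, 15, 18, 18, 21, 23, 24, 28
The 2 values of 12 occupy positions 4–5 → average rank (4+5)/2 = 4.5.
The 2 values of 18 occupy positions 7–8 → average rank (7+8)/2 = 7.5.
Site 1 values → pooled ranks: 15→6, 28→12, 9→2, 18→7.5, 21→9
Mean rank = (6 + 12 + 2 + 7.5 + 9) / 5 = 7.30

7.30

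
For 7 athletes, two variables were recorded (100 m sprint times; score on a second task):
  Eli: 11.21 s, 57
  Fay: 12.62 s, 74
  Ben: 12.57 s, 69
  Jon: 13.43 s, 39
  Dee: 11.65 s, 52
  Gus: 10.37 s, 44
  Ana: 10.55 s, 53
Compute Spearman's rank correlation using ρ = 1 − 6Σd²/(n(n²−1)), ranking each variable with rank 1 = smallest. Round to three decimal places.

0.143

Ranks of variable 1: 3, 6, 5, 7, 4, 1, 2
Ranks of variable 2: 5, 7, 6, 1, 3, 2, 4
d = r₁ − r₂: -2, -1, -1, 6, 1, -1, -2
d²: 4, 1, 1, 36, 1, 1, 4; Σd² = 48
ρ = 1 − 6·48/(7·48) = 1 − 288/336 = 0.143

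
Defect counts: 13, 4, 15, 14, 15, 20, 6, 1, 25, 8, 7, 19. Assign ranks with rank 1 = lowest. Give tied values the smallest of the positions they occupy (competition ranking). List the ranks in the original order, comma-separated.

6, 2, 8, 7, 8, 11, 3, 1, 12, 5, 4, 10

Sorted (ascending): 1, 4, 6, 7, 8, 13, 14, 15, 15, 19, 20, 25
The 2 values of 15 occupy positions 8–9 → each gets rank 8.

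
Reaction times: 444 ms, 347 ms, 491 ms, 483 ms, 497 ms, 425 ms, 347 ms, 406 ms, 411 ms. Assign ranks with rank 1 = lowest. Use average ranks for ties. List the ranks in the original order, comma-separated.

Sorted (ascending): 347, 347, 406, 411, 425, 444, 483, 491, 497
The 2 values of 347 occupy positions 1–2 → average rank (1+2)/2 = 1.5.

6, 1.5, 8, 7, 9, 5, 1.5, 3, 4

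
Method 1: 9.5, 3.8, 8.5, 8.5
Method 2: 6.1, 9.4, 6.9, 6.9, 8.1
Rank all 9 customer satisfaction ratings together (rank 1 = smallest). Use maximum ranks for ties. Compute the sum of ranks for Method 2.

23

Sorted (ascending): 3.8, 6.1, 6.9, 6.9, 8.1, 8.5, 8.5, 9.4, 9.5
The 2 values of 6.9 occupy positions 3–4 → each gets rank 4.
The 2 values of 8.5 occupy positions 6–7 → each gets rank 7.
Method 2 values → pooled ranks: 6.1→2, 9.4→8, 6.9→4, 6.9→4, 8.1→5
Rank sum = 2 + 8 + 4 + 4 + 5 = 23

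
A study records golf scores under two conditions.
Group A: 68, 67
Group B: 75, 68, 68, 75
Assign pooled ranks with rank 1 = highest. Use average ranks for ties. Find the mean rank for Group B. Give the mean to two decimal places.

2.75

Sorted (descending): 75, 75, 68, 68, 68, 67
The 2 values of 75 occupy positions 1–2 → average rank (1+2)/2 = 1.5.
The 3 values of 68 occupy positions 3–5 → average rank 4.
Group B values → pooled ranks: 75→1.5, 68→4, 68→4, 75→1.5
Mean rank = (1.5 + 4 + 4 + 1.5) / 4 = 2.75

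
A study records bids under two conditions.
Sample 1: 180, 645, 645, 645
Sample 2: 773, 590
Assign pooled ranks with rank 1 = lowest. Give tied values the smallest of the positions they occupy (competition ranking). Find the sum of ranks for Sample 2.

Sorted (ascending): 180, 590, 645, 645, 645, 773
The 3 values of 645 occupy positions 3–5 → each gets rank 3.
Sample 2 values → pooled ranks: 773→6, 590→2
Rank sum = 6 + 2 = 8

8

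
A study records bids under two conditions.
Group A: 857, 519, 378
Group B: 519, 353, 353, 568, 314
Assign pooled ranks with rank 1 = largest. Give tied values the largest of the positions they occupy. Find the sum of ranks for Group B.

Sorted (descending): 857, 568, 519, 519, 378, 353, 353, 314
The 2 values of 519 occupy positions 3–4 → each gets rank 4.
The 2 values of 353 occupy positions 6–7 → each gets rank 7.
Group B values → pooled ranks: 519→4, 353→7, 353→7, 568→2, 314→8
Rank sum = 4 + 7 + 7 + 2 + 8 = 28

28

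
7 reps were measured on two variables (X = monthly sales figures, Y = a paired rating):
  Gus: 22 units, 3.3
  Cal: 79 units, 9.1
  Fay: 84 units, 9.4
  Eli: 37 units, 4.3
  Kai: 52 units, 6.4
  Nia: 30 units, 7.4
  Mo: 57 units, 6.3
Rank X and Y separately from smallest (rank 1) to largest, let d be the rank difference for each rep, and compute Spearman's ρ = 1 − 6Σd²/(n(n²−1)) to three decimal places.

0.750

Ranks of variable 1: 1, 6, 7, 3, 4, 2, 5
Ranks of variable 2: 1, 6, 7, 2, 4, 5, 3
d = r₁ − r₂: 0, 0, 0, 1, 0, -3, 2
d²: 0, 0, 0, 1, 0, 9, 4; Σd² = 14
ρ = 1 − 6·14/(7·48) = 1 − 84/336 = 0.750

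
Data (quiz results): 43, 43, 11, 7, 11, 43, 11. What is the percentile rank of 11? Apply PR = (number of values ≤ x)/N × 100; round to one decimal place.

57.1

N = 7.
Strictly below 11: 1. Equal to 11: 3.
PR = 4/7 × 100 = 57.1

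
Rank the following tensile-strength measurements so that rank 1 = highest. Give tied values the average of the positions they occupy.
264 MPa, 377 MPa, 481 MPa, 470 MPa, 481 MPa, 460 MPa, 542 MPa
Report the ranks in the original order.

7, 6, 2.5, 4, 2.5, 5, 1

Sorted (descending): 542, 481, 481, 470, 460, 377, 264
The 2 values of 481 occupy positions 2–3 → average rank (2+3)/2 = 2.5.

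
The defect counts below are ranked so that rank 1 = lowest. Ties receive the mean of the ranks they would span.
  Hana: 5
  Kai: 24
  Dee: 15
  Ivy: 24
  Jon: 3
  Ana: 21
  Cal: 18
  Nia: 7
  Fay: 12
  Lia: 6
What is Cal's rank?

7

Sorted (ascending): 3, 5, 6, 7, 12, 15, 18, 21, 24, 24
The 2 values of 24 occupy positions 9–10 → average rank (9+10)/2 = 9.5.
Cal has value 18 → rank 7.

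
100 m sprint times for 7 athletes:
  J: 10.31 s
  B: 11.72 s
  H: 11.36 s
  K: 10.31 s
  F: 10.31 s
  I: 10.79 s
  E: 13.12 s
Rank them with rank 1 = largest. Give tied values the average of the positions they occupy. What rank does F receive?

Sorted (descending): 13.12, 11.72, 11.36, 10.79, 10.31, 10.31, 10.31
The 3 values of 10.31 occupy positions 5–7 → average rank 6.
F has value 10.31 s → rank 6.

6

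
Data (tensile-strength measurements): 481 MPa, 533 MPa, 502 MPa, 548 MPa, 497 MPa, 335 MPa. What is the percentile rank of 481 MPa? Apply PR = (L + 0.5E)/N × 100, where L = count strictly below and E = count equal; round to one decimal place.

25.0

N = 6.
Strictly below 481: 1. Equal to 481: 1.
PR = (1 + 0.5·1)/6 × 100 = 25.0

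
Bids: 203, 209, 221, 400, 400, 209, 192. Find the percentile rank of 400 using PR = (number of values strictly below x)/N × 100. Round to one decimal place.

71.4

N = 7.
Strictly below 400: 5. Equal to 400: 2.
PR = 5/7 × 100 = 71.4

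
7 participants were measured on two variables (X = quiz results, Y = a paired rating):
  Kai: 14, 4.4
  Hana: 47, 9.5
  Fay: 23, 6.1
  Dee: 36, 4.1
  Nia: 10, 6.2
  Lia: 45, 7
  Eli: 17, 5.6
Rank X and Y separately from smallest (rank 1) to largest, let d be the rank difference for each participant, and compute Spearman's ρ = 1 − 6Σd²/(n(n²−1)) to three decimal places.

0.429

Ranks of variable 1: 2, 7, 4, 5, 1, 6, 3
Ranks of variable 2: 2, 7, 4, 1, 5, 6, 3
d = r₁ − r₂: 0, 0, 0, 4, -4, 0, 0
d²: 0, 0, 0, 16, 16, 0, 0; Σd² = 32
ρ = 1 − 6·32/(7·48) = 1 − 192/336 = 0.429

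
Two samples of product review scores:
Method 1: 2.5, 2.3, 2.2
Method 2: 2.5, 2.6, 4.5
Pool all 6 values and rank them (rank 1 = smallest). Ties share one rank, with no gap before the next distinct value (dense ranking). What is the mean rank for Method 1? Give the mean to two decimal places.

Sorted (ascending): 2.2, 2.3, 2.5, 2.5, 2.6, 4.5
The 2 values of 2.5 share dense rank 3.
Remaining distinct values take the next consecutive integers.
Method 1 values → pooled ranks: 2.5→3, 2.3→2, 2.2→1
Mean rank = (3 + 2 + 1) / 3 = 2.00

2.00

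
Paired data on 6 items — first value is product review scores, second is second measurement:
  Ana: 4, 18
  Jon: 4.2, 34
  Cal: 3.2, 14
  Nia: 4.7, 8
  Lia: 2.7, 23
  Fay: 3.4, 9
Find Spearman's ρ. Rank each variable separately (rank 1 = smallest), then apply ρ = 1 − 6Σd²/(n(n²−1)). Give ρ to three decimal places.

-0.257

Ranks of variable 1: 4, 5, 2, 6, 1, 3
Ranks of variable 2: 4, 6, 3, 1, 5, 2
d = r₁ − r₂: 0, -1, -1, 5, -4, 1
d²: 0, 1, 1, 25, 16, 1; Σd² = 44
ρ = 1 − 6·44/(6·35) = 1 − 264/210 = -0.257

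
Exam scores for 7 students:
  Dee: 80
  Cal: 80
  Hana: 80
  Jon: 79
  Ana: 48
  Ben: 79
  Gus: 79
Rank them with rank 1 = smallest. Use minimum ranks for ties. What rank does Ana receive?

1

Sorted (ascending): 48, 79, 79, 79, 80, 80, 80
The 3 values of 79 occupy positions 2–4 → each gets rank 2.
The 3 values of 80 occupy positions 5–7 → each gets rank 5.
Ana has value 48 → rank 1.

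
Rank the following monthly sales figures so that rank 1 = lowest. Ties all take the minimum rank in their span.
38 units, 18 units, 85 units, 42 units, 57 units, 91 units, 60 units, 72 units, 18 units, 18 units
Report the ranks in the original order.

4, 1, 9, 5, 6, 10, 7, 8, 1, 1

Sorted (ascending): 18, 18, 18, 38, 42, 57, 60, 72, 85, 91
The 3 values of 18 occupy positions 1–3 → each gets rank 1.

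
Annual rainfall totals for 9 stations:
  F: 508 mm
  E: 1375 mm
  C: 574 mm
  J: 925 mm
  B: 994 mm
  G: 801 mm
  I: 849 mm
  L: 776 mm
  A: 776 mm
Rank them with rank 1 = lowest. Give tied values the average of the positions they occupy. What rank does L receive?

3.5

Sorted (ascending): 508, 574, 776, 776, 801, 849, 925, 994, 1375
The 2 values of 776 occupy positions 3–4 → average rank (3+4)/2 = 3.5.
L has value 776 mm → rank 3.5.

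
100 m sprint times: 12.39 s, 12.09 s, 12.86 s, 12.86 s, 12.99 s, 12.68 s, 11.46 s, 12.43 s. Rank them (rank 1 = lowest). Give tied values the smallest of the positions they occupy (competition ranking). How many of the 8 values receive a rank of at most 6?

Sorted (ascending): 11.46, 12.09, 12.39, 12.43, 12.68, 12.86, 12.86, 12.99
The 2 values of 12.86 occupy positions 6–7 → each gets rank 6.
Ranks ≤ 6: {1, 2, 3, 4, 5, 6, 6} → 7 values.

7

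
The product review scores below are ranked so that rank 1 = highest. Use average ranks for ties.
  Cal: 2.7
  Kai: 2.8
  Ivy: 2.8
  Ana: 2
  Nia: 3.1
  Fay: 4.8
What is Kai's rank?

3.5

Sorted (descending): 4.8, 3.1, 2.8, 2.8, 2.7, 2
The 2 values of 2.8 occupy positions 3–4 → average rank (3+4)/2 = 3.5.
Kai has value 2.8 → rank 3.5.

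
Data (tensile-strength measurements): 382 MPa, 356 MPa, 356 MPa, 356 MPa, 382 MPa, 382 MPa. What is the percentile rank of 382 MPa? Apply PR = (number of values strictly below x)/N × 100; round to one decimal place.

N = 6.
Strictly below 382: 3. Equal to 382: 3.
PR = 3/6 × 100 = 50.0

50.0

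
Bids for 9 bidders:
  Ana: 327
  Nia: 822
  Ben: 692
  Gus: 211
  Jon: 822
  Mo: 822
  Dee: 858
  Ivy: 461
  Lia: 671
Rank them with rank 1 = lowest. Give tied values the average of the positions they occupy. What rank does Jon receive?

7

Sorted (ascending): 211, 327, 461, 671, 692, 822, 822, 822, 858
The 3 values of 822 occupy positions 6–8 → average rank 7.
Jon has value 822 → rank 7.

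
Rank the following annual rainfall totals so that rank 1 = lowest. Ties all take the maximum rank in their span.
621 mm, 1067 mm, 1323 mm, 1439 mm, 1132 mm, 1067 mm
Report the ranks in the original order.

Sorted (ascending): 621, 1067, 1067, 1132, 1323, 1439
The 2 values of 1067 occupy positions 2–3 → each gets rank 3.

1, 3, 5, 6, 4, 3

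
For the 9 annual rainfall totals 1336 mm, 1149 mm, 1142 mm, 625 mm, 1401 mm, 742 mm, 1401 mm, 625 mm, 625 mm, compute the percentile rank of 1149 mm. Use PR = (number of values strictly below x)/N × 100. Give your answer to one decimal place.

N = 9.
Strictly below 1149: 5. Equal to 1149: 1.
PR = 5/9 × 100 = 55.6

55.6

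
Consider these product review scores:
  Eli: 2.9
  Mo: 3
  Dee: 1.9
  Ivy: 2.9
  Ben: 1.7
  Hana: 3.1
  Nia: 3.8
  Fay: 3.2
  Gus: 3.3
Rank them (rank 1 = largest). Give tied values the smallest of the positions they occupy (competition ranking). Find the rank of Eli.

6

Sorted (descending): 3.8, 3.3, 3.2, 3.1, 3, 2.9, 2.9, 1.9, 1.7
The 2 values of 2.9 occupy positions 6–7 → each gets rank 6.
Eli has value 2.9 → rank 6.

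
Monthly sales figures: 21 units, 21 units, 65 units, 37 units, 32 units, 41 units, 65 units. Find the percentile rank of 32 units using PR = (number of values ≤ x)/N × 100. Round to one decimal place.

N = 7.
Strictly below 32: 2. Equal to 32: 1.
PR = 3/7 × 100 = 42.9

42.9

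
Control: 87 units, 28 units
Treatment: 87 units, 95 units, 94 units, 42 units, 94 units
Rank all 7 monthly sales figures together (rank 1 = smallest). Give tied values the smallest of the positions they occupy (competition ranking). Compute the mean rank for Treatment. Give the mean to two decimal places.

4.40

Sorted (ascending): 28, 42, 87, 87, 94, 94, 95
The 2 values of 87 occupy positions 3–4 → each gets rank 3.
The 2 values of 94 occupy positions 5–6 → each gets rank 5.
Treatment values → pooled ranks: 87→3, 95→7, 94→5, 42→2, 94→5
Mean rank = (3 + 7 + 5 + 2 + 5) / 5 = 4.40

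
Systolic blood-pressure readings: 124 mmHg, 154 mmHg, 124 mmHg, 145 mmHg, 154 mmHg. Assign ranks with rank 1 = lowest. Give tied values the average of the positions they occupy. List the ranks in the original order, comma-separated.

1.5, 4.5, 1.5, 3, 4.5

Sorted (ascending): 124, 124, 145, 154, 154
The 2 values of 124 occupy positions 1–2 → average rank (1+2)/2 = 1.5.
The 2 values of 154 occupy positions 4–5 → average rank (4+5)/2 = 4.5.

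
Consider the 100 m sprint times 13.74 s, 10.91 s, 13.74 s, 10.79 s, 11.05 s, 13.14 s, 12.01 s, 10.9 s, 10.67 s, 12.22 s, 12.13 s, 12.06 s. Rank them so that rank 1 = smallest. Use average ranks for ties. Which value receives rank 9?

Sorted (ascending): 10.67, 10.79, 10.9, 10.91, 11.05, 12.01, 12.06, 12.13, 12.22, 13.14, 13.74, 13.74
The 2 values of 13.74 occupy positions 11–12 → average rank (11+12)/2 = 11.5.
Rank 9 → value 12.22.

12.22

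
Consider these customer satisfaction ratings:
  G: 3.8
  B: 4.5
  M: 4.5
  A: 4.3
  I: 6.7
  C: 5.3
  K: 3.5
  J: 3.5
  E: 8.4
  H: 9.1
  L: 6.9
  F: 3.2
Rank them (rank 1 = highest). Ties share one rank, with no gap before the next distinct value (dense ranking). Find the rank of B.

Sorted (descending): 9.1, 8.4, 6.9, 6.7, 5.3, 4.5, 4.5, 4.3, 3.8, 3.5, 3.5, 3.2
The 2 values of 4.5 share dense rank 6.
The 2 values of 3.5 share dense rank 9.
Remaining distinct values take the next consecutive integers.
B has value 4.5 → rank 6.

6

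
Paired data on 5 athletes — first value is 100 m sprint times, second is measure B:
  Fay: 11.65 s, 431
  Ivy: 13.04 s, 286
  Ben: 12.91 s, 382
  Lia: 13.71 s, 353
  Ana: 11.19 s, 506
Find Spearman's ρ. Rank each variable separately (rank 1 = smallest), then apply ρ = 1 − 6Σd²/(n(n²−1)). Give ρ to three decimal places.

-0.900

Ranks of variable 1: 2, 4, 3, 5, 1
Ranks of variable 2: 4, 1, 3, 2, 5
d = r₁ − r₂: -2, 3, 0, 3, -4
d²: 4, 9, 0, 9, 16; Σd² = 38
ρ = 1 − 6·38/(5·24) = 1 − 228/120 = -0.900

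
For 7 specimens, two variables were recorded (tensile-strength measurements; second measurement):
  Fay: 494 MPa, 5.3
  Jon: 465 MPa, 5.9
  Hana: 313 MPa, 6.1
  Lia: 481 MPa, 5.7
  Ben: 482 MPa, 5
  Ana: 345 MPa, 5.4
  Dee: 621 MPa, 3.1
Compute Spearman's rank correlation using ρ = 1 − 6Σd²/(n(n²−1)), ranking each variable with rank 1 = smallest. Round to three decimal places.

Ranks of variable 1: 6, 3, 1, 4, 5, 2, 7
Ranks of variable 2: 3, 6, 7, 5, 2, 4, 1
d = r₁ − r₂: 3, -3, -6, -1, 3, -2, 6
d²: 9, 9, 36, 1, 9, 4, 36; Σd² = 104
ρ = 1 − 6·104/(7·48) = 1 − 624/336 = -0.857

-0.857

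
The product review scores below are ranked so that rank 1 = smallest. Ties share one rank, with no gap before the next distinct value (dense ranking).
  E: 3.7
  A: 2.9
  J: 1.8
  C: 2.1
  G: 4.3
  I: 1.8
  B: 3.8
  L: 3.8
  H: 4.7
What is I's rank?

Sorted (ascending): 1.8, 1.8, 2.1, 2.9, 3.7, 3.8, 3.8, 4.3, 4.7
The 2 values of 1.8 share dense rank 1.
The 2 values of 3.8 share dense rank 5.
Remaining distinct values take the next consecutive integers.
I has value 1.8 → rank 1.

1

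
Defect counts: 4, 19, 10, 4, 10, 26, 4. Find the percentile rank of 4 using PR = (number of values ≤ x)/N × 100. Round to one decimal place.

42.9

N = 7.
Strictly below 4: 0. Equal to 4: 3.
PR = 3/7 × 100 = 42.9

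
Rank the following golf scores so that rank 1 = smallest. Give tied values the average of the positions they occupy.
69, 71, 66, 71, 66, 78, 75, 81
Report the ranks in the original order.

3, 4.5, 1.5, 4.5, 1.5, 7, 6, 8

Sorted (ascending): 66, 66, 69, 71, 71, 75, 78, 81
The 2 values of 66 occupy positions 1–2 → average rank (1+2)/2 = 1.5.
The 2 values of 71 occupy positions 4–5 → average rank (4+5)/2 = 4.5.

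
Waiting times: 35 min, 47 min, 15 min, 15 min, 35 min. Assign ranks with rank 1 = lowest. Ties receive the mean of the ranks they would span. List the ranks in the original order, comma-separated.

3.5, 5, 1.5, 1.5, 3.5

Sorted (ascending): 15, 15, 35, 35, 47
The 2 values of 15 occupy positions 1–2 → average rank (1+2)/2 = 1.5.
The 2 values of 35 occupy positions 3–4 → average rank (3+4)/2 = 3.5.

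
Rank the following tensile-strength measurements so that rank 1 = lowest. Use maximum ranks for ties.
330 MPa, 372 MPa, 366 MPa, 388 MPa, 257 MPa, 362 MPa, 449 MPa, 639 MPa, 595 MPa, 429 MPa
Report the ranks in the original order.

2, 5, 4, 6, 1, 3, 8, 10, 9, 7

Sorted (ascending): 257, 330, 362, 366, 372, 388, 429, 449, 595, 639
No ties — each value takes its position as its rank.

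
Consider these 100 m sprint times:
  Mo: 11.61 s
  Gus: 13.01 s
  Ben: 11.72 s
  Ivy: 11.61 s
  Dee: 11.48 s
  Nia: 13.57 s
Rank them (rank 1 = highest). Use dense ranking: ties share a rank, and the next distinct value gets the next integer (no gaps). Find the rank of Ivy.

4

Sorted (descending): 13.57, 13.01, 11.72, 11.61, 11.61, 11.48
The 2 values of 11.61 share dense rank 4.
Remaining distinct values take the next consecutive integers.
Ivy has value 11.61 s → rank 4.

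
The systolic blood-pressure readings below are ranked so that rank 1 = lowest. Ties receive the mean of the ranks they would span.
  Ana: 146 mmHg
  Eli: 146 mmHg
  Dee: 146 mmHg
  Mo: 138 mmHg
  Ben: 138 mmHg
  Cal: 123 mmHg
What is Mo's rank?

2.5

Sorted (ascending): 123, 138, 138, 146, 146, 146
The 2 values of 138 occupy positions 2–3 → average rank (2+3)/2 = 2.5.
The 3 values of 146 occupy positions 4–6 → average rank 5.
Mo has value 138 mmHg → rank 2.5.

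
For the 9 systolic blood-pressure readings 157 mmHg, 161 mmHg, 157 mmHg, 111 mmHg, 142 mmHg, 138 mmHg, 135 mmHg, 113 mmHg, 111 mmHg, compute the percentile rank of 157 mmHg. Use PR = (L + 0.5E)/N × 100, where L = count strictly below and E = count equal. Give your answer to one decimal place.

77.8

N = 9.
Strictly below 157: 6. Equal to 157: 2.
PR = (6 + 0.5·2)/9 × 100 = 77.8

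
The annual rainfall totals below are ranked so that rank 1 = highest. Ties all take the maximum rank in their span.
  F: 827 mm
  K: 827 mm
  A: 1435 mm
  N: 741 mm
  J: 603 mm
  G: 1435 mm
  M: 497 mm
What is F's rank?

Sorted (descending): 1435, 1435, 827, 827, 741, 603, 497
The 2 values of 1435 occupy positions 1–2 → each gets rank 2.
The 2 values of 827 occupy positions 3–4 → each gets rank 4.
F has value 827 mm → rank 4.

4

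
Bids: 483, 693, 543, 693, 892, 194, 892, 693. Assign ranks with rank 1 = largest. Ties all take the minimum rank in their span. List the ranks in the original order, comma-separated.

7, 3, 6, 3, 1, 8, 1, 3

Sorted (descending): 892, 892, 693, 693, 693, 543, 483, 194
The 2 values of 892 occupy positions 1–2 → each gets rank 1.
The 3 values of 693 occupy positions 3–5 → each gets rank 3.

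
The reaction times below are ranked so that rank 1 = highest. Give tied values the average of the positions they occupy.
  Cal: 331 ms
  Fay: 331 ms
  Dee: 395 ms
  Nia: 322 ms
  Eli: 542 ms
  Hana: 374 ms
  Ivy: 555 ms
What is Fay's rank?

Sorted (descending): 555, 542, 395, 374, 331, 331, 322
The 2 values of 331 occupy positions 5–6 → average rank (5+6)/2 = 5.5.
Fay has value 331 ms → rank 5.5.

5.5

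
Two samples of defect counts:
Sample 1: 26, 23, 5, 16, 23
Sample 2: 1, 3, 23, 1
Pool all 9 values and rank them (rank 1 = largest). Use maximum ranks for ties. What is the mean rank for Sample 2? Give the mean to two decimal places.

7.25

Sorted (descending): 26, 23, 23, 23, 16, 5, 3, 1, 1
The 3 values of 23 occupy positions 2–4 → each gets rank 4.
The 2 values of 1 occupy positions 8–9 → each gets rank 9.
Sample 2 values → pooled ranks: 1→9, 3→7, 23→4, 1→9
Mean rank = (9 + 7 + 4 + 9) / 4 = 7.25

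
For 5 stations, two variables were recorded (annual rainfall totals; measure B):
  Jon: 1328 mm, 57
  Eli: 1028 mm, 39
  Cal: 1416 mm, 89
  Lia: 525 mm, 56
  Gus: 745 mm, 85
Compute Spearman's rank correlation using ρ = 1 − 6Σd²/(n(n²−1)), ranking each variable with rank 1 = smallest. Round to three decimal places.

0.500

Ranks of variable 1: 4, 3, 5, 1, 2
Ranks of variable 2: 3, 1, 5, 2, 4
d = r₁ − r₂: 1, 2, 0, -1, -2
d²: 1, 4, 0, 1, 4; Σd² = 10
ρ = 1 − 6·10/(5·24) = 1 − 60/120 = 0.500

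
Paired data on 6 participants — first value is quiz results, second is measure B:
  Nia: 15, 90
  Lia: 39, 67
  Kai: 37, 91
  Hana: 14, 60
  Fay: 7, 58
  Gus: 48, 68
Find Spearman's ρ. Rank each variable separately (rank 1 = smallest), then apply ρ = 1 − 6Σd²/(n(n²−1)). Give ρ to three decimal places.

0.543

Ranks of variable 1: 3, 5, 4, 2, 1, 6
Ranks of variable 2: 5, 3, 6, 2, 1, 4
d = r₁ − r₂: -2, 2, -2, 0, 0, 2
d²: 4, 4, 4, 0, 0, 4; Σd² = 16
ρ = 1 − 6·16/(6·35) = 1 − 96/210 = 0.543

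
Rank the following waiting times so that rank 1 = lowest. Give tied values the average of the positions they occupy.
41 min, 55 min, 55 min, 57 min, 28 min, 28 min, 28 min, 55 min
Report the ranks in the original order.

Sorted (ascending): 28, 28, 28, 41, 55, 55, 55, 57
The 3 values of 28 occupy positions 1–3 → average rank 2.
The 3 values of 55 occupy positions 5–7 → average rank 6.

4, 6, 6, 8, 2, 2, 2, 6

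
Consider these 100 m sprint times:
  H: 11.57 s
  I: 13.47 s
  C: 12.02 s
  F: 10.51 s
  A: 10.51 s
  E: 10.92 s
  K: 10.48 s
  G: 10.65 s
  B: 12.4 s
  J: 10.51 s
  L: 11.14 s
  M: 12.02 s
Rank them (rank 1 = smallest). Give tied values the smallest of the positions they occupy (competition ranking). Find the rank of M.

Sorted (ascending): 10.48, 10.51, 10.51, 10.51, 10.65, 10.92, 11.14, 11.57, 12.02, 12.02, 12.4, 13.47
The 3 values of 10.51 occupy positions 2–4 → each gets rank 2.
The 2 values of 12.02 occupy positions 9–10 → each gets rank 9.
M has value 12.02 s → rank 9.

9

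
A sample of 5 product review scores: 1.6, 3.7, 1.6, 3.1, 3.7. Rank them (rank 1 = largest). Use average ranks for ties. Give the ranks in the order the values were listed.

Sorted (descending): 3.7, 3.7, 3.1, 1.6, 1.6
The 2 values of 3.7 occupy positions 1–2 → average rank (1+2)/2 = 1.5.
The 2 values of 1.6 occupy positions 4–5 → average rank (4+5)/2 = 4.5.

4.5, 1.5, 4.5, 3, 1.5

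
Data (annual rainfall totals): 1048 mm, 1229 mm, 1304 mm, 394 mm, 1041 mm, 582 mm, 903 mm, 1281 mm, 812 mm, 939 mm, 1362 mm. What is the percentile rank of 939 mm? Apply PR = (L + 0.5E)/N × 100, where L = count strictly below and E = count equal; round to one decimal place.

N = 11.
Strictly below 939: 4. Equal to 939: 1.
PR = (4 + 0.5·1)/11 × 100 = 40.9

40.9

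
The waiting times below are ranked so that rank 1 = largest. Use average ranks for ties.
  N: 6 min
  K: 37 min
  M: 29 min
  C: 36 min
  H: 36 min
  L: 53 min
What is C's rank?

3.5

Sorted (descending): 53, 37, 36, 36, 29, 6
The 2 values of 36 occupy positions 3–4 → average rank (3+4)/2 = 3.5.
C has value 36 min → rank 3.5.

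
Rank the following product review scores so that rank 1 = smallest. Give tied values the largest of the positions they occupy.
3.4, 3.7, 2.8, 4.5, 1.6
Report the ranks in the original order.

Sorted (ascending): 1.6, 2.8, 3.4, 3.7, 4.5
No ties — each value takes its position as its rank.

3, 4, 2, 5, 1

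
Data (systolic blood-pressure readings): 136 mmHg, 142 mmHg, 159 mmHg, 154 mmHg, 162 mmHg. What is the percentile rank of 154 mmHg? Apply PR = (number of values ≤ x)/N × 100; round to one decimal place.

N = 5.
Strictly below 154: 2. Equal to 154: 1.
PR = 3/5 × 100 = 60.0

60.0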